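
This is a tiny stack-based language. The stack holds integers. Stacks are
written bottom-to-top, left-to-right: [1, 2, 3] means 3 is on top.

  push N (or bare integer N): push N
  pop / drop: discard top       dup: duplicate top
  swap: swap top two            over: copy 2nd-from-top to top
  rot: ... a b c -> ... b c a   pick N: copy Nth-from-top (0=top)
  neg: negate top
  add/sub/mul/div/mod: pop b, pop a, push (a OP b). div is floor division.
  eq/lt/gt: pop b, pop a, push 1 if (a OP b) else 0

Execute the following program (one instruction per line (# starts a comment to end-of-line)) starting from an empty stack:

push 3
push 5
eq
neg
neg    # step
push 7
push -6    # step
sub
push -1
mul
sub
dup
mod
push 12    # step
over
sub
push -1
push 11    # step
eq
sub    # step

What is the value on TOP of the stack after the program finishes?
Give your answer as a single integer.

After 'push 3': [3]
After 'push 5': [3, 5]
After 'eq': [0]
After 'neg': [0]
After 'neg': [0]
After 'push 7': [0, 7]
After 'push -6': [0, 7, -6]
After 'sub': [0, 13]
After 'push -1': [0, 13, -1]
After 'mul': [0, -13]
After 'sub': [13]
After 'dup': [13, 13]
After 'mod': [0]
After 'push 12': [0, 12]
After 'over': [0, 12, 0]
After 'sub': [0, 12]
After 'push -1': [0, 12, -1]
After 'push 11': [0, 12, -1, 11]
After 'eq': [0, 12, 0]
After 'sub': [0, 12]

Answer: 12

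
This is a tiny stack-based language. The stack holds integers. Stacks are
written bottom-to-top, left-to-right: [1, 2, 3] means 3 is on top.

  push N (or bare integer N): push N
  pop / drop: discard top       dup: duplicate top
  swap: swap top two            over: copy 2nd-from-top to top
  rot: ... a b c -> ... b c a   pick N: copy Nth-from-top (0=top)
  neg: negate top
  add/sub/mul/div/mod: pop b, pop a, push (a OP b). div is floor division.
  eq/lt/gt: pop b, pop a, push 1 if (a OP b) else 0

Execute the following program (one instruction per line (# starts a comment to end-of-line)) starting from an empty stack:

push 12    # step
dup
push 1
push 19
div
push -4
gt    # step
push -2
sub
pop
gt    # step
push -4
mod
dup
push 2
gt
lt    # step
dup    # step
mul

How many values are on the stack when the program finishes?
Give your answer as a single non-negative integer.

After 'push 12': stack = [12] (depth 1)
After 'dup': stack = [12, 12] (depth 2)
After 'push 1': stack = [12, 12, 1] (depth 3)
After 'push 19': stack = [12, 12, 1, 19] (depth 4)
After 'div': stack = [12, 12, 0] (depth 3)
After 'push -4': stack = [12, 12, 0, -4] (depth 4)
After 'gt': stack = [12, 12, 1] (depth 3)
After 'push -2': stack = [12, 12, 1, -2] (depth 4)
After 'sub': stack = [12, 12, 3] (depth 3)
After 'pop': stack = [12, 12] (depth 2)
After 'gt': stack = [0] (depth 1)
After 'push -4': stack = [0, -4] (depth 2)
After 'mod': stack = [0] (depth 1)
After 'dup': stack = [0, 0] (depth 2)
After 'push 2': stack = [0, 0, 2] (depth 3)
After 'gt': stack = [0, 0] (depth 2)
After 'lt': stack = [0] (depth 1)
After 'dup': stack = [0, 0] (depth 2)
After 'mul': stack = [0] (depth 1)

Answer: 1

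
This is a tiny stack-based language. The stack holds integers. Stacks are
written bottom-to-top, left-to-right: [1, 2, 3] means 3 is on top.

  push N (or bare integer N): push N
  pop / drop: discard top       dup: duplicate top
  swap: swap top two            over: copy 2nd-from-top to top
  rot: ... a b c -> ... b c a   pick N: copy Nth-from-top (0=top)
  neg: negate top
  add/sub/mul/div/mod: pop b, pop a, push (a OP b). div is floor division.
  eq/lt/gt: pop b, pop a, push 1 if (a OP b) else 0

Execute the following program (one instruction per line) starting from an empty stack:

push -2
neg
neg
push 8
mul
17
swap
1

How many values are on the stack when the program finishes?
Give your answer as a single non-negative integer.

Answer: 3

Derivation:
After 'push -2': stack = [-2] (depth 1)
After 'neg': stack = [2] (depth 1)
After 'neg': stack = [-2] (depth 1)
After 'push 8': stack = [-2, 8] (depth 2)
After 'mul': stack = [-16] (depth 1)
After 'push 17': stack = [-16, 17] (depth 2)
After 'swap': stack = [17, -16] (depth 2)
After 'push 1': stack = [17, -16, 1] (depth 3)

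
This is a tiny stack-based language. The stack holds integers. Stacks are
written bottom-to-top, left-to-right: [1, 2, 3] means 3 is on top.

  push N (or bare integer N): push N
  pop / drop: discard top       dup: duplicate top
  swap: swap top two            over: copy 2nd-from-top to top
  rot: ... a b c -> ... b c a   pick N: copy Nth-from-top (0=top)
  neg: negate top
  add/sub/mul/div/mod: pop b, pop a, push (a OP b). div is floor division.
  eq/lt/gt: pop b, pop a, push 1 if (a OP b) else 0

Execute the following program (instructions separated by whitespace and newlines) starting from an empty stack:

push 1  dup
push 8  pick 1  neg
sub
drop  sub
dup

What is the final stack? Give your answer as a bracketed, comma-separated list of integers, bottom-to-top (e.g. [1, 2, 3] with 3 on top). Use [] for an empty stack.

After 'push 1': [1]
After 'dup': [1, 1]
After 'push 8': [1, 1, 8]
After 'pick 1': [1, 1, 8, 1]
After 'neg': [1, 1, 8, -1]
After 'sub': [1, 1, 9]
After 'drop': [1, 1]
After 'sub': [0]
After 'dup': [0, 0]

Answer: [0, 0]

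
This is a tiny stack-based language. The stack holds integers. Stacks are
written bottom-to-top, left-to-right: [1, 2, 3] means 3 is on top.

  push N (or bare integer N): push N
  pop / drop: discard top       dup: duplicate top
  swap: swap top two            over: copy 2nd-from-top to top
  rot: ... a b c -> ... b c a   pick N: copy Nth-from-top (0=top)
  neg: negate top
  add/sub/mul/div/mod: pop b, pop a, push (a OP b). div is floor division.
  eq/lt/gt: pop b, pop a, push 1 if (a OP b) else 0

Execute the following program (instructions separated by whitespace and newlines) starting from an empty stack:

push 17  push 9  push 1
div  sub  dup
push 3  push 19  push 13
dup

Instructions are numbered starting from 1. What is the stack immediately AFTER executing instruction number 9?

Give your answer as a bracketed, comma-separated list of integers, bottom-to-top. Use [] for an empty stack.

Answer: [8, 8, 3, 19, 13]

Derivation:
Step 1 ('push 17'): [17]
Step 2 ('push 9'): [17, 9]
Step 3 ('push 1'): [17, 9, 1]
Step 4 ('div'): [17, 9]
Step 5 ('sub'): [8]
Step 6 ('dup'): [8, 8]
Step 7 ('push 3'): [8, 8, 3]
Step 8 ('push 19'): [8, 8, 3, 19]
Step 9 ('push 13'): [8, 8, 3, 19, 13]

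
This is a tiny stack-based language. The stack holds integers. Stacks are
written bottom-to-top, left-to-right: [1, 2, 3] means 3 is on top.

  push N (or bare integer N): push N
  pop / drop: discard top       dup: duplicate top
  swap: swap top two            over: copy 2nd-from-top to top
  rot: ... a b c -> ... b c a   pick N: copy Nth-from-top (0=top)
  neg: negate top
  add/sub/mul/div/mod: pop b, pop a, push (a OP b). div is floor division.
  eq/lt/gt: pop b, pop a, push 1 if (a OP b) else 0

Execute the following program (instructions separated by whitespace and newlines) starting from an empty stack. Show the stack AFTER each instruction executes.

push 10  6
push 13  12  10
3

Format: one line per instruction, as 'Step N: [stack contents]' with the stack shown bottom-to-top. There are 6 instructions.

Step 1: [10]
Step 2: [10, 6]
Step 3: [10, 6, 13]
Step 4: [10, 6, 13, 12]
Step 5: [10, 6, 13, 12, 10]
Step 6: [10, 6, 13, 12, 10, 3]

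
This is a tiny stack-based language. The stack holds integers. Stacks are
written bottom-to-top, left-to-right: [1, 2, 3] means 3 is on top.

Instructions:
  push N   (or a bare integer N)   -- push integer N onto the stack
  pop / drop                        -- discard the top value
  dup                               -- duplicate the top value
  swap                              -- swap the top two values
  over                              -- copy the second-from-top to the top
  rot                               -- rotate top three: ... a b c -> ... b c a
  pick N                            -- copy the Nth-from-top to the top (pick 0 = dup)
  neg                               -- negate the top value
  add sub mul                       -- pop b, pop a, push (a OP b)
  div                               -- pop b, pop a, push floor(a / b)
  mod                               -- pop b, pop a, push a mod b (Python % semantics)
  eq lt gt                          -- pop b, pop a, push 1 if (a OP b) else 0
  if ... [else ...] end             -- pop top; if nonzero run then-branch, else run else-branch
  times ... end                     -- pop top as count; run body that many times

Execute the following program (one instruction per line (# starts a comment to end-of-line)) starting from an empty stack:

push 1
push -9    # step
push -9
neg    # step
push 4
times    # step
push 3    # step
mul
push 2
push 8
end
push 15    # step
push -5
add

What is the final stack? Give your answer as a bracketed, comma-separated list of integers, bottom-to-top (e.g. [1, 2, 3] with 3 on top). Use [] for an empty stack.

After 'push 1': [1]
After 'push -9': [1, -9]
After 'push -9': [1, -9, -9]
After 'neg': [1, -9, 9]
After 'push 4': [1, -9, 9, 4]
After 'times': [1, -9, 9]
After 'push 3': [1, -9, 9, 3]
After 'mul': [1, -9, 27]
After 'push 2': [1, -9, 27, 2]
After 'push 8': [1, -9, 27, 2, 8]
After 'push 3': [1, -9, 27, 2, 8, 3]
After 'mul': [1, -9, 27, 2, 24]
After 'push 2': [1, -9, 27, 2, 24, 2]
After 'push 8': [1, -9, 27, 2, 24, 2, 8]
After 'push 3': [1, -9, 27, 2, 24, 2, 8, 3]
After 'mul': [1, -9, 27, 2, 24, 2, 24]
After 'push 2': [1, -9, 27, 2, 24, 2, 24, 2]
After 'push 8': [1, -9, 27, 2, 24, 2, 24, 2, 8]
After 'push 3': [1, -9, 27, 2, 24, 2, 24, 2, 8, 3]
After 'mul': [1, -9, 27, 2, 24, 2, 24, 2, 24]
After 'push 2': [1, -9, 27, 2, 24, 2, 24, 2, 24, 2]
After 'push 8': [1, -9, 27, 2, 24, 2, 24, 2, 24, 2, 8]
After 'push 15': [1, -9, 27, 2, 24, 2, 24, 2, 24, 2, 8, 15]
After 'push -5': [1, -9, 27, 2, 24, 2, 24, 2, 24, 2, 8, 15, -5]
After 'add': [1, -9, 27, 2, 24, 2, 24, 2, 24, 2, 8, 10]

Answer: [1, -9, 27, 2, 24, 2, 24, 2, 24, 2, 8, 10]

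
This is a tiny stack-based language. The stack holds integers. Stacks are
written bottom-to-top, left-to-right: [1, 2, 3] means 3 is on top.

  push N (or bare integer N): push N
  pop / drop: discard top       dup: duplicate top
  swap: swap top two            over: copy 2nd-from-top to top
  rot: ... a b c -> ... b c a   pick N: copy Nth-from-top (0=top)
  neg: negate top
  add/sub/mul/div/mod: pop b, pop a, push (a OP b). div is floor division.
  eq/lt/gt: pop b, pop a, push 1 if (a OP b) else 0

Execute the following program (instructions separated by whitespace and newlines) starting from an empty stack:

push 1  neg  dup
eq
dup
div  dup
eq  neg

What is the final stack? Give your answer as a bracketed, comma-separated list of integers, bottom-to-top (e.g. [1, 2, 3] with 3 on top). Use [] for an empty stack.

After 'push 1': [1]
After 'neg': [-1]
After 'dup': [-1, -1]
After 'eq': [1]
After 'dup': [1, 1]
After 'div': [1]
After 'dup': [1, 1]
After 'eq': [1]
After 'neg': [-1]

Answer: [-1]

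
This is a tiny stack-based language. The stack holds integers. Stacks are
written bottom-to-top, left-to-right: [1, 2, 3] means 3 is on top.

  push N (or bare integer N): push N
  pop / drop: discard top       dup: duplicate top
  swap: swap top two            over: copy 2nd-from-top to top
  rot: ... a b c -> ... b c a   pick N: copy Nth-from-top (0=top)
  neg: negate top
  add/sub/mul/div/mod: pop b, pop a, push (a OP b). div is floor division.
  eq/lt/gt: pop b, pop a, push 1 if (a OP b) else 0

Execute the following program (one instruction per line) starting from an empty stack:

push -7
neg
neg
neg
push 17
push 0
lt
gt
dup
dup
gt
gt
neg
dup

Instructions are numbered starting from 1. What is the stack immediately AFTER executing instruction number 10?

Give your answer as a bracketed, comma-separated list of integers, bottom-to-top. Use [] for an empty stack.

Answer: [1, 1, 1]

Derivation:
Step 1 ('push -7'): [-7]
Step 2 ('neg'): [7]
Step 3 ('neg'): [-7]
Step 4 ('neg'): [7]
Step 5 ('push 17'): [7, 17]
Step 6 ('push 0'): [7, 17, 0]
Step 7 ('lt'): [7, 0]
Step 8 ('gt'): [1]
Step 9 ('dup'): [1, 1]
Step 10 ('dup'): [1, 1, 1]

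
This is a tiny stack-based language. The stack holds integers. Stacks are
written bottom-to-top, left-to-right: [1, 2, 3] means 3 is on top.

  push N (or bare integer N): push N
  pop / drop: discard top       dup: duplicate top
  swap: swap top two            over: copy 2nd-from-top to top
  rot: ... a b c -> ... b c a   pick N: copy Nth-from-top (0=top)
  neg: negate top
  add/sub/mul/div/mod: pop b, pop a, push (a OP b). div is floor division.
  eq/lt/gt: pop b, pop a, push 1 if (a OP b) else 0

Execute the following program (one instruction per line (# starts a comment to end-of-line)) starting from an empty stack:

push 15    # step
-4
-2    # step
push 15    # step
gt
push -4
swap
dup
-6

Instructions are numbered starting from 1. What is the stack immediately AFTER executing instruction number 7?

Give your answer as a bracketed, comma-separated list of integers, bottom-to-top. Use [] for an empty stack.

Step 1 ('push 15'): [15]
Step 2 ('-4'): [15, -4]
Step 3 ('-2'): [15, -4, -2]
Step 4 ('push 15'): [15, -4, -2, 15]
Step 5 ('gt'): [15, -4, 0]
Step 6 ('push -4'): [15, -4, 0, -4]
Step 7 ('swap'): [15, -4, -4, 0]

Answer: [15, -4, -4, 0]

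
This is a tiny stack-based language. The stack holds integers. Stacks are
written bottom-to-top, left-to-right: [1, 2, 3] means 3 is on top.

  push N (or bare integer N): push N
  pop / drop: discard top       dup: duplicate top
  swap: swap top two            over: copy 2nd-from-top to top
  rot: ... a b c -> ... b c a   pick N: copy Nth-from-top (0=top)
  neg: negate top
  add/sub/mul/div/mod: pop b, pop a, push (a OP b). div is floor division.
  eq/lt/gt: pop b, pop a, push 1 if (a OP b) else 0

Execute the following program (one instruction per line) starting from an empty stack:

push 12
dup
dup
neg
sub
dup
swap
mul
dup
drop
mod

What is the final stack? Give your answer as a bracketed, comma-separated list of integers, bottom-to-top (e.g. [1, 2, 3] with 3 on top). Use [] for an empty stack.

Answer: [12]

Derivation:
After 'push 12': [12]
After 'dup': [12, 12]
After 'dup': [12, 12, 12]
After 'neg': [12, 12, -12]
After 'sub': [12, 24]
After 'dup': [12, 24, 24]
After 'swap': [12, 24, 24]
After 'mul': [12, 576]
After 'dup': [12, 576, 576]
After 'drop': [12, 576]
After 'mod': [12]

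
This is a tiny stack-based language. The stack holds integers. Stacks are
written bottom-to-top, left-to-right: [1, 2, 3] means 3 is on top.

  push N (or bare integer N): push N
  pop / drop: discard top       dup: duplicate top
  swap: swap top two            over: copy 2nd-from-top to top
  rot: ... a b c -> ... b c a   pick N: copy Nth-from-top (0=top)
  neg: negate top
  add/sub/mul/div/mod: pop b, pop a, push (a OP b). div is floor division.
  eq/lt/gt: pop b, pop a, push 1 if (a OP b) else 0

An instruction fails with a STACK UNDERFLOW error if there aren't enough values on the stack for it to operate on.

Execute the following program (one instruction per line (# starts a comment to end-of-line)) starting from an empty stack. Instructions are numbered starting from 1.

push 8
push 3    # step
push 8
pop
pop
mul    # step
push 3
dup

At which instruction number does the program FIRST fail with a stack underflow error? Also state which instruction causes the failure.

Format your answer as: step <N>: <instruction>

Answer: step 6: mul

Derivation:
Step 1 ('push 8'): stack = [8], depth = 1
Step 2 ('push 3'): stack = [8, 3], depth = 2
Step 3 ('push 8'): stack = [8, 3, 8], depth = 3
Step 4 ('pop'): stack = [8, 3], depth = 2
Step 5 ('pop'): stack = [8], depth = 1
Step 6 ('mul'): needs 2 value(s) but depth is 1 — STACK UNDERFLOW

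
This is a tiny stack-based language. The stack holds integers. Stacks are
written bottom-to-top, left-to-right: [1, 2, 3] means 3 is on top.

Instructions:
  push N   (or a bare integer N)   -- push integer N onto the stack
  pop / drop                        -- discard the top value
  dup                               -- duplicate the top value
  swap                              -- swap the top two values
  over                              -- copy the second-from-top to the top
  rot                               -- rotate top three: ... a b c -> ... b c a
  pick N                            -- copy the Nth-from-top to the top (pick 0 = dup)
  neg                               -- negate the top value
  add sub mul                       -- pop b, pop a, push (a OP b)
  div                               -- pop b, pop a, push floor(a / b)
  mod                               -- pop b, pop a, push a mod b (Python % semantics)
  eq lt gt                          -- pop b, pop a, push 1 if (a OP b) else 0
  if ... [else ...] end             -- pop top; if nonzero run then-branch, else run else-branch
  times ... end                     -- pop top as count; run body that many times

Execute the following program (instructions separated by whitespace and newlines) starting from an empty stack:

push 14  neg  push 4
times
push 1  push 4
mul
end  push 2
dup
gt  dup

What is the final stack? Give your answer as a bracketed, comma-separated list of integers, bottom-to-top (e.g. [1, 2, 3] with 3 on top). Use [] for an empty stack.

Answer: [-14, 4, 4, 4, 4, 0, 0]

Derivation:
After 'push 14': [14]
After 'neg': [-14]
After 'push 4': [-14, 4]
After 'times': [-14]
After 'push 1': [-14, 1]
After 'push 4': [-14, 1, 4]
After 'mul': [-14, 4]
After 'push 1': [-14, 4, 1]
After 'push 4': [-14, 4, 1, 4]
After 'mul': [-14, 4, 4]
After 'push 1': [-14, 4, 4, 1]
After 'push 4': [-14, 4, 4, 1, 4]
After 'mul': [-14, 4, 4, 4]
After 'push 1': [-14, 4, 4, 4, 1]
After 'push 4': [-14, 4, 4, 4, 1, 4]
After 'mul': [-14, 4, 4, 4, 4]
After 'push 2': [-14, 4, 4, 4, 4, 2]
After 'dup': [-14, 4, 4, 4, 4, 2, 2]
After 'gt': [-14, 4, 4, 4, 4, 0]
After 'dup': [-14, 4, 4, 4, 4, 0, 0]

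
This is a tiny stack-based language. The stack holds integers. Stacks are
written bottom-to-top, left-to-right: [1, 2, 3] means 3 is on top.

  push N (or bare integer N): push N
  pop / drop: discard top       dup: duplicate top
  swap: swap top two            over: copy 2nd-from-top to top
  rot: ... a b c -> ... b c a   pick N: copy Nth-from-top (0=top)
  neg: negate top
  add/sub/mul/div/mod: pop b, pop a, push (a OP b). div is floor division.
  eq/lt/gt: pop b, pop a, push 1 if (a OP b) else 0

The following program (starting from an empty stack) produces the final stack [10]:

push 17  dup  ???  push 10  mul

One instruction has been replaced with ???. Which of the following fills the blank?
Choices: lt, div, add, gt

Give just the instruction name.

Answer: div

Derivation:
Stack before ???: [17, 17]
Stack after ???:  [1]
Checking each choice:
  lt: produces [0]
  div: MATCH
  add: produces [340]
  gt: produces [0]


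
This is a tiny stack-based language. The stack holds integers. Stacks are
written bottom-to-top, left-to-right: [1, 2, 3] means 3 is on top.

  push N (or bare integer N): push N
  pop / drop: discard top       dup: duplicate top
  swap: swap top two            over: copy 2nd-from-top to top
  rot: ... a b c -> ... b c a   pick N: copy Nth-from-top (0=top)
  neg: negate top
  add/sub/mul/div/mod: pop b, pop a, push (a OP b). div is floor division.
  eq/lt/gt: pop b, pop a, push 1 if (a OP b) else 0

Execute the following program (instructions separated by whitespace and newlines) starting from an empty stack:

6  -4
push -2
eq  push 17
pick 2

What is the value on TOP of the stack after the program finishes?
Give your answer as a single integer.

Answer: 6

Derivation:
After 'push 6': [6]
After 'push -4': [6, -4]
After 'push -2': [6, -4, -2]
After 'eq': [6, 0]
After 'push 17': [6, 0, 17]
After 'pick 2': [6, 0, 17, 6]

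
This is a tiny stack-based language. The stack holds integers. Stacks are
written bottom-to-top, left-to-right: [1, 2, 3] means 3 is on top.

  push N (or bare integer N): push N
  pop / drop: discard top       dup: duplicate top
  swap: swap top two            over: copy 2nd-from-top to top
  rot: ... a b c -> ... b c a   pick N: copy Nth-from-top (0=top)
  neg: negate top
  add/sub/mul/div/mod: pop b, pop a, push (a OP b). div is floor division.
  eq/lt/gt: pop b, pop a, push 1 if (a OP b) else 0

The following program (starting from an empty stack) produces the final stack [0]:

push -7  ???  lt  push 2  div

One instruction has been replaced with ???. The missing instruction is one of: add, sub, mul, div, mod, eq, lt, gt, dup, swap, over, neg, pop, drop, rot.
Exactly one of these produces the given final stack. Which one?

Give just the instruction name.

Stack before ???: [-7]
Stack after ???:  [-7, -7]
The instruction that transforms [-7] -> [-7, -7] is: dup

Answer: dup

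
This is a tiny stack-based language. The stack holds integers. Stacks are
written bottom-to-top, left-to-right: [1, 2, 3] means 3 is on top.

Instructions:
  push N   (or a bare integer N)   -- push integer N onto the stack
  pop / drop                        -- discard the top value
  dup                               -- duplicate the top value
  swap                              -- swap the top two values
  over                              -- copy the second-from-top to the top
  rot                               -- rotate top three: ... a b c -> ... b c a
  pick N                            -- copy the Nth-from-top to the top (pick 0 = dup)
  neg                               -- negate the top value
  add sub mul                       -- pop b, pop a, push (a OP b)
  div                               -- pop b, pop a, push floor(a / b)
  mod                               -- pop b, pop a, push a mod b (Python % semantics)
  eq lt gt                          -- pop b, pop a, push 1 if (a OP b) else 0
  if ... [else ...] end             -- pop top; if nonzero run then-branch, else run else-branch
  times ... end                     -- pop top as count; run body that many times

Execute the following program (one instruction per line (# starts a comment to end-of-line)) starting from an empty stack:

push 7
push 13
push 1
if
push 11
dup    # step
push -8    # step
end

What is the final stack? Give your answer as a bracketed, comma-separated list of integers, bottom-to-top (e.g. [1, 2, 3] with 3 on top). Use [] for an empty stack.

Answer: [7, 13, 11, 11, -8]

Derivation:
After 'push 7': [7]
After 'push 13': [7, 13]
After 'push 1': [7, 13, 1]
After 'if': [7, 13]
After 'push 11': [7, 13, 11]
After 'dup': [7, 13, 11, 11]
After 'push -8': [7, 13, 11, 11, -8]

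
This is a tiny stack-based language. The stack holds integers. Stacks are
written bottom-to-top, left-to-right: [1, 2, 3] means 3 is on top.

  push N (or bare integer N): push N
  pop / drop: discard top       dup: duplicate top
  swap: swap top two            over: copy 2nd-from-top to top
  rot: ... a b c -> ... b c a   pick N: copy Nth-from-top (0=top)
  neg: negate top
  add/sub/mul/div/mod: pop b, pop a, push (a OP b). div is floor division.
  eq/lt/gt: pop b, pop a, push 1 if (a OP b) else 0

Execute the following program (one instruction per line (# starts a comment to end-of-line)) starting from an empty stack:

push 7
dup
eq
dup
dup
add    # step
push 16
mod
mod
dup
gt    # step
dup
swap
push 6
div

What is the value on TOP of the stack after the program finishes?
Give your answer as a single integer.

Answer: 0

Derivation:
After 'push 7': [7]
After 'dup': [7, 7]
After 'eq': [1]
After 'dup': [1, 1]
After 'dup': [1, 1, 1]
After 'add': [1, 2]
After 'push 16': [1, 2, 16]
After 'mod': [1, 2]
After 'mod': [1]
After 'dup': [1, 1]
After 'gt': [0]
After 'dup': [0, 0]
After 'swap': [0, 0]
After 'push 6': [0, 0, 6]
After 'div': [0, 0]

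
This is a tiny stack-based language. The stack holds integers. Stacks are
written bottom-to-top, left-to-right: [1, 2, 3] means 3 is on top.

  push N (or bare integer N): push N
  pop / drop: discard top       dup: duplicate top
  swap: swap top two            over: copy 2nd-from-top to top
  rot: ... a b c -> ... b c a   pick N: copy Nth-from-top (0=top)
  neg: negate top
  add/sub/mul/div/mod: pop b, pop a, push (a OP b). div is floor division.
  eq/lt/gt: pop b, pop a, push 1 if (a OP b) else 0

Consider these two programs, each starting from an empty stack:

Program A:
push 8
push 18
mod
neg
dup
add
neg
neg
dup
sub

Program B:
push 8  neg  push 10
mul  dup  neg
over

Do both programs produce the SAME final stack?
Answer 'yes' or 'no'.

Answer: no

Derivation:
Program A trace:
  After 'push 8': [8]
  After 'push 18': [8, 18]
  After 'mod': [8]
  After 'neg': [-8]
  After 'dup': [-8, -8]
  After 'add': [-16]
  After 'neg': [16]
  After 'neg': [-16]
  After 'dup': [-16, -16]
  After 'sub': [0]
Program A final stack: [0]

Program B trace:
  After 'push 8': [8]
  After 'neg': [-8]
  After 'push 10': [-8, 10]
  After 'mul': [-80]
  After 'dup': [-80, -80]
  After 'neg': [-80, 80]
  After 'over': [-80, 80, -80]
Program B final stack: [-80, 80, -80]
Same: no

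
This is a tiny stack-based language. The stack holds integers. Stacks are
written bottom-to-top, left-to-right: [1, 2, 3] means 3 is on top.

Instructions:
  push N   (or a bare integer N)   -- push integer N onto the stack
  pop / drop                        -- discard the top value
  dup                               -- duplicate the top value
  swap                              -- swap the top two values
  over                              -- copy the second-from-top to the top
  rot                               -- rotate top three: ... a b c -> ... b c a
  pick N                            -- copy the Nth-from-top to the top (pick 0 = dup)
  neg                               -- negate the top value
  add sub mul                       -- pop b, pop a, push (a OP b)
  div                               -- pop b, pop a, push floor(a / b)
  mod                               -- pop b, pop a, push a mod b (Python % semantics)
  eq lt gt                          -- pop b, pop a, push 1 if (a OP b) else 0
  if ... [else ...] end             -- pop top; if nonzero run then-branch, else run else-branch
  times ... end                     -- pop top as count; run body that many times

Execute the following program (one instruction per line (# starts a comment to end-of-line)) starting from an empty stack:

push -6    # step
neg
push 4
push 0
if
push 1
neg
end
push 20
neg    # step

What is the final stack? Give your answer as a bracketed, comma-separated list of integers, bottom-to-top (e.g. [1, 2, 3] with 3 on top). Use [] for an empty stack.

Answer: [6, 4, -20]

Derivation:
After 'push -6': [-6]
After 'neg': [6]
After 'push 4': [6, 4]
After 'push 0': [6, 4, 0]
After 'if': [6, 4]
After 'push 20': [6, 4, 20]
After 'neg': [6, 4, -20]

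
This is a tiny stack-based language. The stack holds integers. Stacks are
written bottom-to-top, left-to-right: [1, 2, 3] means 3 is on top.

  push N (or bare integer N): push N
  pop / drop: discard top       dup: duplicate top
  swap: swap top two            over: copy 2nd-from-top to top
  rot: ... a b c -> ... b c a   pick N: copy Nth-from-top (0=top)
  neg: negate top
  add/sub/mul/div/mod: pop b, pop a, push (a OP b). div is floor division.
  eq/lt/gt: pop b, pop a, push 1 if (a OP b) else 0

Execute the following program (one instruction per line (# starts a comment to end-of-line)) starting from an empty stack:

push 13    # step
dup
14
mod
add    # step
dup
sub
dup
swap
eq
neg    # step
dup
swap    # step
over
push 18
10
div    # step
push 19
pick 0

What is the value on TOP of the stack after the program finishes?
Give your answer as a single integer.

Answer: 19

Derivation:
After 'push 13': [13]
After 'dup': [13, 13]
After 'push 14': [13, 13, 14]
After 'mod': [13, 13]
After 'add': [26]
After 'dup': [26, 26]
After 'sub': [0]
After 'dup': [0, 0]
After 'swap': [0, 0]
After 'eq': [1]
After 'neg': [-1]
After 'dup': [-1, -1]
After 'swap': [-1, -1]
After 'over': [-1, -1, -1]
After 'push 18': [-1, -1, -1, 18]
After 'push 10': [-1, -1, -1, 18, 10]
After 'div': [-1, -1, -1, 1]
After 'push 19': [-1, -1, -1, 1, 19]
After 'pick 0': [-1, -1, -1, 1, 19, 19]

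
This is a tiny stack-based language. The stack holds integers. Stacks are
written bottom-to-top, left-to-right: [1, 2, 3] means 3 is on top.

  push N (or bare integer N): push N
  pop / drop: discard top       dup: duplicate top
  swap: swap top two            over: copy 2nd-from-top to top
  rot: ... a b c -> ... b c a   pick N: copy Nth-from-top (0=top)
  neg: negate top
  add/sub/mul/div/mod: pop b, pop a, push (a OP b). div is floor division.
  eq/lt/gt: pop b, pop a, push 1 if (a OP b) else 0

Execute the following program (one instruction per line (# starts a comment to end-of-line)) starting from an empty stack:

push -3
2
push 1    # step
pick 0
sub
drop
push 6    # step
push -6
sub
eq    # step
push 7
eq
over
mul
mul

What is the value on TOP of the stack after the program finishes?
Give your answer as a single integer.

Answer: 0

Derivation:
After 'push -3': [-3]
After 'push 2': [-3, 2]
After 'push 1': [-3, 2, 1]
After 'pick 0': [-3, 2, 1, 1]
After 'sub': [-3, 2, 0]
After 'drop': [-3, 2]
After 'push 6': [-3, 2, 6]
After 'push -6': [-3, 2, 6, -6]
After 'sub': [-3, 2, 12]
After 'eq': [-3, 0]
After 'push 7': [-3, 0, 7]
After 'eq': [-3, 0]
After 'over': [-3, 0, -3]
After 'mul': [-3, 0]
After 'mul': [0]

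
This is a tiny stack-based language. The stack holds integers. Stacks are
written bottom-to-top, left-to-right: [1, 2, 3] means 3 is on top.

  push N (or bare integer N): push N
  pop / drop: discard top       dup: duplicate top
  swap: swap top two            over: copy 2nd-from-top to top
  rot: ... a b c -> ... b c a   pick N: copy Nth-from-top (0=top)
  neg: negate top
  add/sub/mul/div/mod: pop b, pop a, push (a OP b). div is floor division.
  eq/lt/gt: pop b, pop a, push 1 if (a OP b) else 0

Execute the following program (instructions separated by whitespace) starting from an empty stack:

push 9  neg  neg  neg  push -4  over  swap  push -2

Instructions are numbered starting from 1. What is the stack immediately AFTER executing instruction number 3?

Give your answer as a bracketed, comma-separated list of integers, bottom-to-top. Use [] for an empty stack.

Answer: [9]

Derivation:
Step 1 ('push 9'): [9]
Step 2 ('neg'): [-9]
Step 3 ('neg'): [9]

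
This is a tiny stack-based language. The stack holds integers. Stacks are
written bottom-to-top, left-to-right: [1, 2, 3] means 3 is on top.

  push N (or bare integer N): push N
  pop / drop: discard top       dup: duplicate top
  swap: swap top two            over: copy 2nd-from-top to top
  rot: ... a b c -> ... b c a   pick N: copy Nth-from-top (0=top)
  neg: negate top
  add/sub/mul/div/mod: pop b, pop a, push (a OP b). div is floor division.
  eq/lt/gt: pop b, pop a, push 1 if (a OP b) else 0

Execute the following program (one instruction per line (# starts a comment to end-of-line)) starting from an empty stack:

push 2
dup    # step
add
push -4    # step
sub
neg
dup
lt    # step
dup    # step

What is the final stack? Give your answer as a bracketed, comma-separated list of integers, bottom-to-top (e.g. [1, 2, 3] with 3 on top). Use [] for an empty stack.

After 'push 2': [2]
After 'dup': [2, 2]
After 'add': [4]
After 'push -4': [4, -4]
After 'sub': [8]
After 'neg': [-8]
After 'dup': [-8, -8]
After 'lt': [0]
After 'dup': [0, 0]

Answer: [0, 0]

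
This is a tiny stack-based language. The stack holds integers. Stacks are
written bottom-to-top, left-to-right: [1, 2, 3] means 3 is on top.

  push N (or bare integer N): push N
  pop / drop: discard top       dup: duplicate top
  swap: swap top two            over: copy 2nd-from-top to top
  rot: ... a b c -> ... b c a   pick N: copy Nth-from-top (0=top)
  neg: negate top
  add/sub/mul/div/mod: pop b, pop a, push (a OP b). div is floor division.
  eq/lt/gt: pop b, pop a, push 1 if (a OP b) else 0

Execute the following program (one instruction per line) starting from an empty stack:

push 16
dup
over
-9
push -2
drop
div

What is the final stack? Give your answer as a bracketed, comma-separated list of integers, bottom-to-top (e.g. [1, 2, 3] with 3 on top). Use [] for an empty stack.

Answer: [16, 16, -2]

Derivation:
After 'push 16': [16]
After 'dup': [16, 16]
After 'over': [16, 16, 16]
After 'push -9': [16, 16, 16, -9]
After 'push -2': [16, 16, 16, -9, -2]
After 'drop': [16, 16, 16, -9]
After 'div': [16, 16, -2]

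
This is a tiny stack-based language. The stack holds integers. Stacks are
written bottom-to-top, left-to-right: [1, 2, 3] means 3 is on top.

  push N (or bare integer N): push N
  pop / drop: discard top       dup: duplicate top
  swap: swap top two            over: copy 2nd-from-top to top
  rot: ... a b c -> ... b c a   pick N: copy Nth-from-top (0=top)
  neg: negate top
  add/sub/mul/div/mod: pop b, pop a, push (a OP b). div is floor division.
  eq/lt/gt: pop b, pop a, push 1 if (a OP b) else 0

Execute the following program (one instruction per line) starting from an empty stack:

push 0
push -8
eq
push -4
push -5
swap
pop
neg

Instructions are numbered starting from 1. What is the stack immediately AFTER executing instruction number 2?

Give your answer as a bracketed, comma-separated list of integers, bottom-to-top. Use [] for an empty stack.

Step 1 ('push 0'): [0]
Step 2 ('push -8'): [0, -8]

Answer: [0, -8]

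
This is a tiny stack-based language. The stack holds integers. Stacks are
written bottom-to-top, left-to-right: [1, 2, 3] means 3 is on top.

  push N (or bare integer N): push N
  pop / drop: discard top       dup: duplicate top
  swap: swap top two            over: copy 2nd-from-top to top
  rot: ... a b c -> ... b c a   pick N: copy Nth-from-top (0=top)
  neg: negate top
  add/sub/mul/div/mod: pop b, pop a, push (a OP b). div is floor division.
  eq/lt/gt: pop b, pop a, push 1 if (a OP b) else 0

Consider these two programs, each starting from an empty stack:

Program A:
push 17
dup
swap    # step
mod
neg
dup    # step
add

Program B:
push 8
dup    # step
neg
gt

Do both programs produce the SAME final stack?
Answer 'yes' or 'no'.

Answer: no

Derivation:
Program A trace:
  After 'push 17': [17]
  After 'dup': [17, 17]
  After 'swap': [17, 17]
  After 'mod': [0]
  After 'neg': [0]
  After 'dup': [0, 0]
  After 'add': [0]
Program A final stack: [0]

Program B trace:
  After 'push 8': [8]
  After 'dup': [8, 8]
  After 'neg': [8, -8]
  After 'gt': [1]
Program B final stack: [1]
Same: no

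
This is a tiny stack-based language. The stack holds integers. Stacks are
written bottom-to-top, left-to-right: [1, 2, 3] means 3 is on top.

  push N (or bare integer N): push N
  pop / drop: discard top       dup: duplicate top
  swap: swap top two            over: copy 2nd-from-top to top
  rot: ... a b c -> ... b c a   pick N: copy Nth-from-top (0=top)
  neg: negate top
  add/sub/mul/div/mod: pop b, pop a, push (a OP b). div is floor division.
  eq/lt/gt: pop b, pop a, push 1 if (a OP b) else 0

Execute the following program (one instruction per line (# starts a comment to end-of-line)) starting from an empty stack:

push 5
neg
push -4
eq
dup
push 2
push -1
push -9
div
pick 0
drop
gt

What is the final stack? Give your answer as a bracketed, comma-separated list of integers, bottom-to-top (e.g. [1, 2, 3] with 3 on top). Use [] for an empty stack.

Answer: [0, 0, 1]

Derivation:
After 'push 5': [5]
After 'neg': [-5]
After 'push -4': [-5, -4]
After 'eq': [0]
After 'dup': [0, 0]
After 'push 2': [0, 0, 2]
After 'push -1': [0, 0, 2, -1]
After 'push -9': [0, 0, 2, -1, -9]
After 'div': [0, 0, 2, 0]
After 'pick 0': [0, 0, 2, 0, 0]
After 'drop': [0, 0, 2, 0]
After 'gt': [0, 0, 1]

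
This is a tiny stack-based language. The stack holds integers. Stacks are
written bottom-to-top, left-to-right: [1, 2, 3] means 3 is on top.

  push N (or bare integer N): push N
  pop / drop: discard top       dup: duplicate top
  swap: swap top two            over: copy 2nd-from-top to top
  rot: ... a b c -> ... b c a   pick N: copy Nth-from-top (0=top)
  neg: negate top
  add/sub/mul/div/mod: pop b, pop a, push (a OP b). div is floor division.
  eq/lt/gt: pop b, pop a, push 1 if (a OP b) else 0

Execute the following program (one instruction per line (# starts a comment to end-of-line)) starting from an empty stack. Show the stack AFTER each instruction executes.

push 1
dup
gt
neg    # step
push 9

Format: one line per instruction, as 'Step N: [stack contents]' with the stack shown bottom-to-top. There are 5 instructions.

Step 1: [1]
Step 2: [1, 1]
Step 3: [0]
Step 4: [0]
Step 5: [0, 9]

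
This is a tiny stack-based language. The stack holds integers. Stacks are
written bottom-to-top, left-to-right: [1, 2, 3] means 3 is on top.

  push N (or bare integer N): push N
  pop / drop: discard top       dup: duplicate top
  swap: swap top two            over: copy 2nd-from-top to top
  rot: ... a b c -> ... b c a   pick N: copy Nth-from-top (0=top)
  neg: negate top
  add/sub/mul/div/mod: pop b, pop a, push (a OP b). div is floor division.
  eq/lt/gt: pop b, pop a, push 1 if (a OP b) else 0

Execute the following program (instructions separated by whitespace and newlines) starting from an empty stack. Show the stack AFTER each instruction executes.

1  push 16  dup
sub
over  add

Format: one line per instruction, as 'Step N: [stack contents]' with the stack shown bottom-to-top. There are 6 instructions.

Step 1: [1]
Step 2: [1, 16]
Step 3: [1, 16, 16]
Step 4: [1, 0]
Step 5: [1, 0, 1]
Step 6: [1, 1]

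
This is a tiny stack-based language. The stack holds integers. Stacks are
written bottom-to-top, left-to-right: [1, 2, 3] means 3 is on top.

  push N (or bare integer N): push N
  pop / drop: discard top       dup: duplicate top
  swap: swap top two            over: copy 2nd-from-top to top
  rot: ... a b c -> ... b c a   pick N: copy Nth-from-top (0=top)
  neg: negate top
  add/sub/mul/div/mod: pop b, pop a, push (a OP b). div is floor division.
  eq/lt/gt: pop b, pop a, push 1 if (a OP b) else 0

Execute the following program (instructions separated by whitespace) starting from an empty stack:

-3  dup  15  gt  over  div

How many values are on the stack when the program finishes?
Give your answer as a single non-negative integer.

Answer: 2

Derivation:
After 'push -3': stack = [-3] (depth 1)
After 'dup': stack = [-3, -3] (depth 2)
After 'push 15': stack = [-3, -3, 15] (depth 3)
After 'gt': stack = [-3, 0] (depth 2)
After 'over': stack = [-3, 0, -3] (depth 3)
After 'div': stack = [-3, 0] (depth 2)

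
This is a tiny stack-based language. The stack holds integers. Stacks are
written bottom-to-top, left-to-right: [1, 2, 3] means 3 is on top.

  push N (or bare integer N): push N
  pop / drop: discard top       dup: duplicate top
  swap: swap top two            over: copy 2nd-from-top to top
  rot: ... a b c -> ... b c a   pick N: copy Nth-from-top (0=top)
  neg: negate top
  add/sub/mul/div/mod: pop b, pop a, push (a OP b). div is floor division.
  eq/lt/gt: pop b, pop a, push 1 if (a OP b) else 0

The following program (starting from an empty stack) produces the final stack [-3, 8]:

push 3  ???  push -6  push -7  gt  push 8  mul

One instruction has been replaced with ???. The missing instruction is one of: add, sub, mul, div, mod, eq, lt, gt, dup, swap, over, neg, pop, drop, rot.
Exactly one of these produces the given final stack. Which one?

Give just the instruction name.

Stack before ???: [3]
Stack after ???:  [-3]
The instruction that transforms [3] -> [-3] is: neg

Answer: neg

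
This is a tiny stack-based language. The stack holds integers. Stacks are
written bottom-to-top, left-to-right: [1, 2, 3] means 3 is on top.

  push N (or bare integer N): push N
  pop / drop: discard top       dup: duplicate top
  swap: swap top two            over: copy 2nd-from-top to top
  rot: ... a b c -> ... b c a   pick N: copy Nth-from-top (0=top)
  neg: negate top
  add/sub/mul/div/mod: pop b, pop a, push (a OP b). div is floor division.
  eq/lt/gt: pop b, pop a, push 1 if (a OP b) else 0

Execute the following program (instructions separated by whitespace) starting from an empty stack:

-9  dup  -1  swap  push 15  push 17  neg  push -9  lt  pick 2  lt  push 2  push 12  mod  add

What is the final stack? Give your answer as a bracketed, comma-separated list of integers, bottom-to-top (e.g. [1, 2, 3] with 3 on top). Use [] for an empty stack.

Answer: [-9, -1, -9, 15, 2]

Derivation:
After 'push -9': [-9]
After 'dup': [-9, -9]
After 'push -1': [-9, -9, -1]
After 'swap': [-9, -1, -9]
After 'push 15': [-9, -1, -9, 15]
After 'push 17': [-9, -1, -9, 15, 17]
After 'neg': [-9, -1, -9, 15, -17]
After 'push -9': [-9, -1, -9, 15, -17, -9]
After 'lt': [-9, -1, -9, 15, 1]
After 'pick 2': [-9, -1, -9, 15, 1, -9]
After 'lt': [-9, -1, -9, 15, 0]
After 'push 2': [-9, -1, -9, 15, 0, 2]
After 'push 12': [-9, -1, -9, 15, 0, 2, 12]
After 'mod': [-9, -1, -9, 15, 0, 2]
After 'add': [-9, -1, -9, 15, 2]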